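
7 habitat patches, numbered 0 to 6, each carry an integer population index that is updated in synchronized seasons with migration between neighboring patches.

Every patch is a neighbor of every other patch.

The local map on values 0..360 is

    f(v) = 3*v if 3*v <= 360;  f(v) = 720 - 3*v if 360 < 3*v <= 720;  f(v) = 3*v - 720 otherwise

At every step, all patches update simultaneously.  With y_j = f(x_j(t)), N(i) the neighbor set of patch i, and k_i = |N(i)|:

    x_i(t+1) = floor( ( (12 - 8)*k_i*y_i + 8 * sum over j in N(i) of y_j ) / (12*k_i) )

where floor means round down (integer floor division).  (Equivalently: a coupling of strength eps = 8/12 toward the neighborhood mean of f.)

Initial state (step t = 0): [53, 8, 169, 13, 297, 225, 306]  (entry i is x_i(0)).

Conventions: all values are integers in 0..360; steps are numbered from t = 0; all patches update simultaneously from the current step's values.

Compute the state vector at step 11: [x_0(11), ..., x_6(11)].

Answer: [148, 149, 149, 149, 148, 148, 149]

Derivation:
t=0: [53, 8, 169, 13, 297, 225, 306]
t=1: [129, 99, 141, 103, 132, 104, 138]
t=2: [316, 308, 308, 310, 314, 311, 310]
t=3: [216, 211, 211, 212, 215, 213, 212]
t=4: [79, 82, 82, 82, 80, 81, 82]
t=5: [242, 244, 244, 244, 242, 243, 244]
t=6: [9, 10, 10, 10, 9, 9, 10]
t=7: [28, 29, 29, 29, 28, 28, 29]
t=8: [85, 86, 86, 86, 85, 85, 86]
t=9: [256, 257, 257, 257, 256, 256, 257]
t=10: [49, 50, 50, 50, 49, 49, 50]
t=11: [148, 149, 149, 149, 148, 148, 149]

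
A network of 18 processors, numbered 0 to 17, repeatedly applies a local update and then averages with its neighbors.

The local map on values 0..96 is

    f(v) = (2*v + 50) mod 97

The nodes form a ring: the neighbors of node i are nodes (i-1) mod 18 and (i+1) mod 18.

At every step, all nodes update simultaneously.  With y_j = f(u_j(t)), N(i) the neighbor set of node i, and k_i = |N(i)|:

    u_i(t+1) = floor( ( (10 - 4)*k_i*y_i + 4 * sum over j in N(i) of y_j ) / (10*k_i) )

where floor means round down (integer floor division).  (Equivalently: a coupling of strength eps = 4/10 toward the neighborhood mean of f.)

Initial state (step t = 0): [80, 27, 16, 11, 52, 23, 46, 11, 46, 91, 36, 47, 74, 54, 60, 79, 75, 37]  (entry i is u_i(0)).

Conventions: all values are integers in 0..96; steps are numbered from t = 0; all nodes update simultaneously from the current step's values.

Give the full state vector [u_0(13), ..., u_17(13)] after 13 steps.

Answer: [48, 49, 62, 53, 41, 24, 29, 58, 69, 59, 50, 66, 61, 46, 24, 18, 20, 50]

Derivation:
t=0: [80, 27, 16, 11, 52, 23, 46, 11, 46, 91, 36, 47, 74, 54, 60, 79, 75, 37]
t=1: [16, 23, 65, 71, 67, 78, 60, 61, 49, 36, 32, 34, 24, 52, 58, 24, 11, 20]
t=2: [86, 90, 88, 91, 73, 39, 61, 69, 50, 28, 19, 16, 16, 48, 53, 28, 61, 84]
t=3: [28, 33, 34, 29, 15, 34, 69, 80, 51, 33, 71, 83, 75, 57, 47, 32, 51, 35]
t=4: [13, 17, 18, 26, 54, 46, 62, 38, 40, 41, 65, 33, 21, 50, 45, 30, 41, 26]
t=5: [63, 82, 69, 32, 46, 54, 61, 39, 32, 44, 60, 46, 69, 58, 39, 23, 24, 25]
t=6: [52, 46, 62, 37, 42, 60, 63, 37, 24, 42, 61, 59, 77, 65, 51, 64, 20, 17]
t=7: [60, 53, 60, 39, 42, 67, 67, 32, 13, 37, 66, 59, 36, 62, 65, 77, 87, 79]
t=8: [58, 64, 61, 40, 45, 77, 73, 42, 54, 48, 70, 64, 44, 67, 67, 28, 22, 29]
t=9: [59, 77, 67, 43, 34, 15, 10, 34, 53, 60, 81, 75, 58, 77, 71, 41, 60, 39]
t=10: [50, 37, 62, 45, 36, 66, 62, 38, 54, 59, 26, 21, 44, 38, 66, 54, 57, 47]
t=11: [46, 42, 60, 46, 40, 71, 69, 45, 56, 55, 35, 64, 48, 42, 69, 67, 61, 52]
t=12: [45, 45, 60, 48, 47, 81, 82, 57, 60, 55, 42, 63, 53, 50, 79, 85, 73, 58]
t=13: [48, 49, 62, 53, 41, 24, 29, 58, 69, 59, 50, 66, 61, 46, 24, 18, 20, 50]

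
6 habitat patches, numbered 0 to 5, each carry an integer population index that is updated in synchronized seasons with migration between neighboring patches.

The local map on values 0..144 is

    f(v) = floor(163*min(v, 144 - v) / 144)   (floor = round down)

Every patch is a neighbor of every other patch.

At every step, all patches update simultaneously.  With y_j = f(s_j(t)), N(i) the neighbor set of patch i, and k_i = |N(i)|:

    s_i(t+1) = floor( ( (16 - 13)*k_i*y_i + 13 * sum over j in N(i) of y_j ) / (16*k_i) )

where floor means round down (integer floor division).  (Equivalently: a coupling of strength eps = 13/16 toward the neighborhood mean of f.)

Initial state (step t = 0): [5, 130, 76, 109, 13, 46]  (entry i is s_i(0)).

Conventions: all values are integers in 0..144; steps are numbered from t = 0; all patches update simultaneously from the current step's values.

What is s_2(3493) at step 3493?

Simulating step by step:
t=0: [5, 130, 76, 109, 13, 46]
t=1: [32, 33, 34, 33, 33, 33]
t=2: [36, 37, 37, 37, 37, 37]
t=3: [40, 40, 40, 40, 40, 40]
t=4: [45, 45, 45, 45, 45, 45]
t=5: [50, 50, 50, 50, 50, 50]
t=6: [56, 56, 56, 56, 56, 56]
t=7: [63, 63, 63, 63, 63, 63]
t=8: [71, 71, 71, 71, 71, 71]
t=9: [80, 80, 80, 80, 80, 80]
t=10: [72, 72, 72, 72, 72, 72]
t=11: [81, 81, 81, 81, 81, 81]
t=12: [71, 71, 71, 71, 71, 71]

Answer: s_2(3493) = 80
Key observation: The state at step 8, [71, 71, 71, 71, 71, 71], reappears at step 12: the system is in a cycle of period 4 from step 8 on.  Therefore the state at step 3493 equals the state at step 8 + ((3493 - 8) mod 4) = 9, which is [80, 80, 80, 80, 80, 80].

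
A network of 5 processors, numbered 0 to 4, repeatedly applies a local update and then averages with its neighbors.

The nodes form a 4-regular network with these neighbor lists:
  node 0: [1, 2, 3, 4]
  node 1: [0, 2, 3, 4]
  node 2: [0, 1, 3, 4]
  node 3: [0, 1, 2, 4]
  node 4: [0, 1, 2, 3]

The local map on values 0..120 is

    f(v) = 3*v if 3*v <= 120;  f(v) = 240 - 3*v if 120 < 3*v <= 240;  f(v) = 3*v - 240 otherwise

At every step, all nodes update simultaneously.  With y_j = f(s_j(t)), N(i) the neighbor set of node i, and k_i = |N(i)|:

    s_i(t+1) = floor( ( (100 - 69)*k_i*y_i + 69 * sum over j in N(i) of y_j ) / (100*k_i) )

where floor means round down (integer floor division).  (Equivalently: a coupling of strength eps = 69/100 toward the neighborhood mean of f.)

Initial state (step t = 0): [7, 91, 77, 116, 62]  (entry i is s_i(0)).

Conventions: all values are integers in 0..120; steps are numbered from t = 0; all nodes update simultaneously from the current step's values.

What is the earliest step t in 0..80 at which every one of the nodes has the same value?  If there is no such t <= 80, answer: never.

Answer: 4
Key observation: Synchronization is absorbing here: once all nodes are equal they stay equal, and step 4 is the first all-equal step.

Derivation:
t=0: [7, 91, 77, 116, 62]  (not all equal)
t=1: [41, 43, 40, 53, 46]  (not all equal)
t=2: [107, 106, 108, 102, 105]  (not all equal)
t=3: [77, 76, 77, 75, 76]  (not all equal)
t=4: [11, 11, 11, 11, 11]  (all equal)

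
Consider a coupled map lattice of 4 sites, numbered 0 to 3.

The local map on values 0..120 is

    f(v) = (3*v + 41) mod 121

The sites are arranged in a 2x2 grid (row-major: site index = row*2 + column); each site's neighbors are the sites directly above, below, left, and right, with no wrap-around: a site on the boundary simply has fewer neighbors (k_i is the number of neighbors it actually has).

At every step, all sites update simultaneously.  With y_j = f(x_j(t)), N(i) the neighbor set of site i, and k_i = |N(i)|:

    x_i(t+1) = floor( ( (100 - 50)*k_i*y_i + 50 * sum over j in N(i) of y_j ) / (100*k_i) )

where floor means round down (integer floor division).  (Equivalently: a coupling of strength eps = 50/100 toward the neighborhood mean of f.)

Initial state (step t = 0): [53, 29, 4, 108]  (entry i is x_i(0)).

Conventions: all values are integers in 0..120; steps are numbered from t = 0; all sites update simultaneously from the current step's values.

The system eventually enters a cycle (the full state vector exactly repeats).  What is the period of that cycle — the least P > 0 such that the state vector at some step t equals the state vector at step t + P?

Simulating step by step:
t=0: [53, 29, 4, 108]
t=1: [54, 23, 46, 16]
t=2: [83, 97, 71, 86]
t=3: [49, 71, 32, 54]
t=4: [40, 43, 45, 48]
t=5: [46, 50, 53, 58]
t=6: [66, 73, 77, 84]
t=7: [71, 51, 57, 37]
t=8: [47, 47, 56, 56]
t=9: [67, 67, 81, 81]
t=10: [10, 10, 31, 31]
t=11: [56, 56, 27, 27]
t=12: [66, 66, 22, 22]
t=13: [115, 115, 109, 109]
t=14: [18, 18, 9, 9]
t=15: [88, 88, 74, 74]
t=16: [52, 52, 31, 31]
t=17: [60, 60, 28, 28]
t=18: [76, 76, 28, 28]
t=19: [21, 21, 9, 9]
t=20: [95, 95, 77, 77]
t=21: [70, 70, 43, 43]
t=22: [19, 19, 39, 39]
t=23: [82, 82, 52, 52]
t=24: [52, 52, 68, 68]
t=25: [57, 57, 21, 21]
t=26: [94, 94, 100, 100]
t=27: [85, 85, 94, 94]
t=28: [60, 60, 74, 74]
t=29: [80, 80, 40, 40]
t=30: [39, 39, 39, 39]
t=31: [37, 37, 37, 37]
t=32: [31, 31, 31, 31]
t=33: [13, 13, 13, 13]
t=34: [80, 80, 80, 80]
t=35: [39, 39, 39, 39]

Answer: 5
Key observation: The state at step 30, [39, 39, 39, 39], reappears at step 35 — and no state repeats earlier — so the cycle the system enters has period 5.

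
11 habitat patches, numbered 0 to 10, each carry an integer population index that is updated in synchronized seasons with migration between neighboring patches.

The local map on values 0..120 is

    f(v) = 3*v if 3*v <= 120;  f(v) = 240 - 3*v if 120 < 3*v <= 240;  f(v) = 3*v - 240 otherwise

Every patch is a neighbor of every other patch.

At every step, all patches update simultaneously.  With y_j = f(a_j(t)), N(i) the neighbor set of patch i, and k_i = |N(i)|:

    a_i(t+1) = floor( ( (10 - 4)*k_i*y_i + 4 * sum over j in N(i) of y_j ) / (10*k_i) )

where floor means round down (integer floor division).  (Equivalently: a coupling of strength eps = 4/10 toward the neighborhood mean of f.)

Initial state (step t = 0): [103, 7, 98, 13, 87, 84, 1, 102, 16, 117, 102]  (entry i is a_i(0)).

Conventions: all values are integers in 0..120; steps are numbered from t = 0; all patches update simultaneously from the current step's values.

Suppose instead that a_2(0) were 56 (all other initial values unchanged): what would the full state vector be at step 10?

Answer: [97, 70, 80, 80, 70, 63, 72, 72, 70, 45, 72]
Key observation: This trace re-runs the system from the modified initial state.

Derivation:
t=0: [103, 7, 56, 13, 87, 84, 1, 102, 16, 117, 102]
t=1: [59, 32, 61, 42, 32, 27, 22, 58, 48, 83, 58]
t=2: [67, 86, 64, 96, 86, 77, 69, 69, 86, 37, 69]
t=3: [38, 26, 43, 43, 26, 21, 34, 34, 26, 78, 34]
t=4: [101, 81, 99, 99, 81, 73, 94, 94, 81, 41, 94]
t=5: [53, 19, 49, 49, 19, 29, 41, 41, 19, 83, 41]
t=6: [80, 67, 87, 87, 67, 84, 100, 100, 67, 40, 100]
t=7: [18, 40, 30, 30, 40, 25, 52, 52, 40, 86, 52]
t=8: [67, 104, 87, 87, 104, 79, 84, 84, 104, 47, 84]
t=9: [39, 57, 29, 29, 57, 19, 24, 24, 57, 72, 24]
t=10: [97, 70, 80, 80, 70, 63, 72, 72, 70, 45, 72]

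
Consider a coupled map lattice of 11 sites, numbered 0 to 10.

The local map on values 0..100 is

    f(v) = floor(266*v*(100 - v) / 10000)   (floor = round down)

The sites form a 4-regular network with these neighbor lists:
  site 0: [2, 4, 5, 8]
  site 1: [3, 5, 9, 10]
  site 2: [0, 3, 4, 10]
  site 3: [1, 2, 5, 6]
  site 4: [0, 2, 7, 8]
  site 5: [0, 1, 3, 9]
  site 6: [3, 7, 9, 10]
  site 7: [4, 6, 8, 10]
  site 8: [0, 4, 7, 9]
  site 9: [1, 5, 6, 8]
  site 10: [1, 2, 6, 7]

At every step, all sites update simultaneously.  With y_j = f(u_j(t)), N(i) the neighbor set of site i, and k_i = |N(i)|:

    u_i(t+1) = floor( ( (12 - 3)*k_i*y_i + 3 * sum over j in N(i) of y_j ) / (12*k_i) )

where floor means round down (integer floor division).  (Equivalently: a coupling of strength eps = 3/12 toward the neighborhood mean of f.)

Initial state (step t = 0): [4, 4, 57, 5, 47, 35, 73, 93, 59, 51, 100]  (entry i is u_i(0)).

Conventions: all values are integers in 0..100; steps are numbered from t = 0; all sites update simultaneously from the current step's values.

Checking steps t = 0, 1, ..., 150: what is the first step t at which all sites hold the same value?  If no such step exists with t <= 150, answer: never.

Simulating step by step:
t=0: [4, 4, 57, 5, 47, 35, 73, 93, 59, 51, 100]  (not all equal)
t=1: [23, 16, 54, 20, 59, 51, 44, 24, 57, 61, 9]  (not all equal)
t=2: [51, 38, 60, 46, 62, 61, 59, 49, 62, 61, 29]  (not all equal)
t=3: [65, 61, 62, 65, 62, 63, 63, 64, 62, 62, 56]  (not all equal)
t=4: [60, 62, 61, 60, 61, 61, 62, 61, 61, 62, 64]  (not all equal)
t=5: [63, 62, 62, 62, 63, 62, 62, 62, 62, 62, 61]  (not all equal)
t=6: [62, 62, 62, 62, 62, 62, 62, 62, 62, 62, 62]  (all equal)

Answer: 6
Key observation: Synchronization is absorbing here: once all sites are equal they stay equal, and step 6 is the first all-equal step.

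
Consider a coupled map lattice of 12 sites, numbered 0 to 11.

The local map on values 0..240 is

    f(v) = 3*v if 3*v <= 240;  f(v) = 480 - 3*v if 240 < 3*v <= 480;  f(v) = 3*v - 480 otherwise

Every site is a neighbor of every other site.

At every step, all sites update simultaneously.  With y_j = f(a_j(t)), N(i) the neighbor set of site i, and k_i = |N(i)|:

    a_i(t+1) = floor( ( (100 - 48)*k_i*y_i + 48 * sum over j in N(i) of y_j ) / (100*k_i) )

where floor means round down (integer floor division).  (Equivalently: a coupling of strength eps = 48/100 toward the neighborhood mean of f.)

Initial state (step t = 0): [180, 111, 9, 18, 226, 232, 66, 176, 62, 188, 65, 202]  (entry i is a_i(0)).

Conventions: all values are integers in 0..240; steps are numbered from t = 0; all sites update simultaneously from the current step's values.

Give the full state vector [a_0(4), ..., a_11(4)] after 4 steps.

Simulating step by step:
t=0: [180, 111, 9, 18, 226, 232, 66, 176, 62, 188, 65, 202]
t=1: [95, 137, 80, 92, 161, 170, 161, 90, 155, 107, 160, 127]
t=2: [146, 86, 167, 150, 54, 67, 54, 153, 60, 129, 53, 100]
t=3: [84, 170, 74, 78, 141, 160, 141, 74, 150, 108, 140, 150]
t=4: [166, 72, 163, 169, 85, 57, 85, 163, 72, 132, 86, 72]

Answer: [166, 72, 163, 169, 85, 57, 85, 163, 72, 132, 86, 72]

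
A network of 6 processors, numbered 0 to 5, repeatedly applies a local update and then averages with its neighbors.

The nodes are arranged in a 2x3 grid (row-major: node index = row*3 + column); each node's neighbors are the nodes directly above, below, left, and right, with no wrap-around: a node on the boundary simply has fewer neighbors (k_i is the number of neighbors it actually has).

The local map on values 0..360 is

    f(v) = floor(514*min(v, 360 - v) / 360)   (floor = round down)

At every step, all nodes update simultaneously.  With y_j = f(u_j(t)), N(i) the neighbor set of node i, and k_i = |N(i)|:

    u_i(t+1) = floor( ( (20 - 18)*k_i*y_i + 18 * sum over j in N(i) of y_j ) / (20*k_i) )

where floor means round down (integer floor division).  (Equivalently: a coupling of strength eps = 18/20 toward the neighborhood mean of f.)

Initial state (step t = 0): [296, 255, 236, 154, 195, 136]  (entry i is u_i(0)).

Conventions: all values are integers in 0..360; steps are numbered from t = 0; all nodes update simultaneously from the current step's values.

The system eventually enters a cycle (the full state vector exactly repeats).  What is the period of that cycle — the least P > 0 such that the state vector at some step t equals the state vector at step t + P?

Simulating step by step:
t=0: [296, 255, 236, 154, 195, 136]
t=1: [174, 165, 172, 168, 192, 204]
t=2: [238, 243, 230, 243, 232, 240]
t=3: [167, 179, 170, 176, 169, 182]
t=4: [251, 241, 253, 240, 252, 242]
t=5: [168, 155, 166, 156, 167, 154]
t=6: [223, 236, 221, 236, 222, 235]
t=7: [178, 194, 179, 194, 179, 195]
t=8: [238, 252, 237, 252, 238, 253]
t=9: [156, 172, 155, 172, 155, 172]
t=10: [242, 223, 242, 223, 242, 223]
t=11: [192, 170, 192, 170, 192, 170]
t=12: [241, 239, 241, 239, 241, 239]
t=13: [171, 169, 171, 169, 171, 169]
t=14: [241, 243, 241, 243, 241, 243]
t=15: [167, 168, 167, 168, 167, 168]
t=16: [238, 238, 238, 238, 238, 238]
t=17: [174, 174, 174, 174, 174, 174]
t=18: [248, 248, 248, 248, 248, 248]
t=19: [159, 159, 159, 159, 159, 159]
t=20: [227, 227, 227, 227, 227, 227]
t=21: [189, 189, 189, 189, 189, 189]
t=22: [244, 244, 244, 244, 244, 244]
t=23: [165, 165, 165, 165, 165, 165]
t=24: [235, 235, 235, 235, 235, 235]
t=25: [178, 178, 178, 178, 178, 178]
t=26: [254, 254, 254, 254, 254, 254]
t=27: [151, 151, 151, 151, 151, 151]
t=28: [215, 215, 215, 215, 215, 215]
t=29: [207, 207, 207, 207, 207, 207]
t=30: [218, 218, 218, 218, 218, 218]
t=31: [202, 202, 202, 202, 202, 202]
t=32: [225, 225, 225, 225, 225, 225]
t=33: [192, 192, 192, 192, 192, 192]
t=34: [239, 239, 239, 239, 239, 239]
t=35: [172, 172, 172, 172, 172, 172]
t=36: [245, 245, 245, 245, 245, 245]
t=37: [164, 164, 164, 164, 164, 164]
t=38: [234, 234, 234, 234, 234, 234]
t=39: [179, 179, 179, 179, 179, 179]
t=40: [255, 255, 255, 255, 255, 255]
t=41: [149, 149, 149, 149, 149, 149]
t=42: [212, 212, 212, 212, 212, 212]
t=43: [211, 211, 211, 211, 211, 211]
t=44: [212, 212, 212, 212, 212, 212]

Answer: 2
Key observation: The state at step 42, [212, 212, 212, 212, 212, 212], reappears at step 44 — and no state repeats earlier — so the cycle the system enters has period 2.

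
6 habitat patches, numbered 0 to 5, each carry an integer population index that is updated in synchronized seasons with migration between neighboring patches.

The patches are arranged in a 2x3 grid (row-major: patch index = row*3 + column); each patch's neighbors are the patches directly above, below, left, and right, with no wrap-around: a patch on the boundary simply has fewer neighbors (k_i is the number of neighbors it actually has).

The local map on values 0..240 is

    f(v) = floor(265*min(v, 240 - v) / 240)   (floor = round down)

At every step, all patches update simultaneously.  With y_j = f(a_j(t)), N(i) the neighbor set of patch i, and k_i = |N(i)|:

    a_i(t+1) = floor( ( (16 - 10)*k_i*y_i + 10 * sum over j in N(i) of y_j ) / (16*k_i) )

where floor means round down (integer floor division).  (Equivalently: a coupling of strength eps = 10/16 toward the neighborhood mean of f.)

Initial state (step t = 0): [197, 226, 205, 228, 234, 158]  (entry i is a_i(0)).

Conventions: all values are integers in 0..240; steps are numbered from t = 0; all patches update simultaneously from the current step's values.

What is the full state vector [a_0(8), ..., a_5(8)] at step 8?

Answer: [50, 52, 54, 50, 52, 54]

Derivation:
t=0: [197, 226, 205, 228, 234, 158]
t=1: [26, 24, 47, 21, 26, 47]
t=2: [25, 32, 43, 26, 31, 43]
t=3: [29, 35, 43, 29, 35, 42]
t=4: [33, 38, 43, 33, 38, 43]
t=5: [37, 41, 45, 37, 41, 45]
t=6: [41, 44, 47, 41, 44, 47]
t=7: [45, 48, 50, 45, 48, 50]
t=8: [50, 52, 54, 50, 52, 54]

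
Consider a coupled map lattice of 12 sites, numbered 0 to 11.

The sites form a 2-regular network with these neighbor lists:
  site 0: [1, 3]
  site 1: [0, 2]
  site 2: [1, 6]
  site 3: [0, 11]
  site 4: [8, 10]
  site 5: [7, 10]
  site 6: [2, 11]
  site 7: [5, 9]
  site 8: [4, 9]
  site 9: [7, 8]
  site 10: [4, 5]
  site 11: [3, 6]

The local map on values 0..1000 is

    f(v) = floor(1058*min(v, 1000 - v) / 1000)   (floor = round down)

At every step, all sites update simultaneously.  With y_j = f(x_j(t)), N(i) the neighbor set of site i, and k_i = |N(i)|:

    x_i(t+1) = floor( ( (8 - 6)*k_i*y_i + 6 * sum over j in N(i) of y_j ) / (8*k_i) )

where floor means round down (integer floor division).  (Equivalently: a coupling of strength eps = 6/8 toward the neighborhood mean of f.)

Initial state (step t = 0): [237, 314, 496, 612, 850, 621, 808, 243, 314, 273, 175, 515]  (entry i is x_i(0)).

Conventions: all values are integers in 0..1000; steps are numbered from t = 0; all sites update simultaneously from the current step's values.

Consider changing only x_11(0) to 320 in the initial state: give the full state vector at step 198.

Simulating step by step:
t=0: [237, 314, 496, 612, 850, 621, 808, 243, 314, 273, 175, 320]
t=1: [340, 373, 331, 323, 233, 265, 374, 322, 250, 292, 255, 314]
t=2: [365, 364, 383, 344, 261, 298, 354, 305, 273, 303, 264, 359]
t=3: [377, 392, 385, 377, 281, 304, 387, 318, 295, 308, 291, 371]
t=4: [404, 405, 410, 395, 306, 321, 401, 326, 311, 324, 308, 400]
t=5: [423, 429, 427, 423, 326, 335, 427, 341, 331, 337, 329, 421]
t=6: [449, 450, 451, 446, 347, 354, 448, 356, 350, 355, 348, 448]
t=7: [473, 476, 475, 473, 368, 372, 474, 374, 370, 373, 369, 472]
t=8: [501, 501, 502, 499, 390, 392, 500, 393, 391, 393, 390, 500]
t=9: [527, 526, 527, 527, 412, 413, 527, 414, 413, 414, 412, 528]
t=10: [500, 500, 500, 499, 435, 436, 499, 437, 436, 437, 435, 499]
t=11: [528, 529, 528, 527, 460, 461, 527, 461, 461, 461, 460, 527]
t=12: [499, 498, 499, 499, 486, 486, 499, 487, 486, 487, 486, 500]
t=13: [526, 526, 526, 527, 514, 514, 527, 514, 514, 514, 514, 527]
t=14: [500, 501, 500, 500, 514, 514, 500, 514, 514, 514, 514, 500]
t=15: [528, 528, 528, 529, 514, 514, 529, 514, 514, 514, 514, 529]
t=16: [498, 499, 498, 498, 514, 514, 498, 514, 514, 514, 514, 498]
t=17: [526, 526, 526, 526, 514, 514, 526, 514, 514, 514, 514, 526]
t=18: [501, 501, 501, 501, 514, 514, 501, 514, 514, 514, 514, 501]
t=19: [527, 527, 527, 527, 514, 514, 527, 514, 514, 514, 514, 527]
t=20: [500, 500, 500, 500, 514, 514, 500, 514, 514, 514, 514, 500]
t=21: [529, 529, 529, 529, 514, 514, 529, 514, 514, 514, 514, 529]
t=22: [498, 498, 498, 498, 514, 514, 498, 514, 514, 514, 514, 498]
t=23: [526, 526, 526, 526, 514, 514, 526, 514, 514, 514, 514, 526]

Answer: [501, 501, 501, 501, 514, 514, 501, 514, 514, 514, 514, 501]
Key observation: The state at step 17, [526, 526, 526, 526, 514, 514, 526, 514, 514, 514, 514, 526], reappears at step 23: the system is in a cycle of period 6 from step 17 on.  Therefore the state at step 198 equals the state at step 17 + ((198 - 17) mod 6) = 18, which is [501, 501, 501, 501, 514, 514, 501, 514, 514, 514, 514, 501].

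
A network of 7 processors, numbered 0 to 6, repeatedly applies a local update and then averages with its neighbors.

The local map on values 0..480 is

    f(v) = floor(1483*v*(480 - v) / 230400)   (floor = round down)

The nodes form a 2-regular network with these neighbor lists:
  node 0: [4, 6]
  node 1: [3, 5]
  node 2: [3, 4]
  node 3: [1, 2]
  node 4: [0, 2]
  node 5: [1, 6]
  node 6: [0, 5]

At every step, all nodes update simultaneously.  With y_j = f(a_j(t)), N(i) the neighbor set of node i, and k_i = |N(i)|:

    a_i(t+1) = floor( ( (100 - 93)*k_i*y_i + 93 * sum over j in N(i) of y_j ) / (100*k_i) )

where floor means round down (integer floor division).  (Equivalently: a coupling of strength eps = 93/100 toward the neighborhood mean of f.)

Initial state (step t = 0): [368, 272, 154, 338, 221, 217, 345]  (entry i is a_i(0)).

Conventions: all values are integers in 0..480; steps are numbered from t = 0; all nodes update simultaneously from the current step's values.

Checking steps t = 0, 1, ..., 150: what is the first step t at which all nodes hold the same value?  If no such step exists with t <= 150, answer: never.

Simulating step by step:
t=0: [368, 272, 154, 338, 221, 217, 345]  (not all equal)
t=1: [328, 339, 336, 341, 299, 333, 314]  (not all equal)
t=2: [339, 309, 325, 308, 317, 320, 318]  (not all equal)
t=3: [329, 334, 335, 332, 316, 335, 318]  (not all equal)
t=4: [331, 313, 323, 312, 316, 321, 316]  (not all equal)
t=5: [331, 332, 334, 331, 322, 334, 323]  (not all equal)
t=6: [325, 315, 321, 314, 315, 320, 315]  (not all equal)
t=7: [333, 332, 334, 331, 326, 333, 327]  (not all equal)
t=8: [321, 316, 319, 314, 314, 318, 315]  (not all equal)
t=9: [334, 333, 334, 331, 329, 333, 329]  (not all equal)
t=10: [318, 315, 317, 314, 313, 316, 314]  (not all equal)
t=11: [335, 334, 335, 333, 331, 334, 332]  (not all equal)
t=12: [316, 313, 315, 312, 312, 314, 312]  (not all equal)
t=13: [336, 336, 336, 335, 333, 336, 334]  (not all equal)
t=14: [313, 311, 313, 311, 311, 311, 311]  (not all equal)
t=15: [337, 338, 337, 337, 336, 338, 337]  (not all equal)
t=16: [310, 308, 310, 309, 310, 308, 309]  (not all equal)
t=17: [339, 340, 339, 339, 339, 340, 339]  (not all equal)
t=18: [307, 306, 307, 306, 307, 306, 306]  (not all equal)
t=19: [341, 342, 341, 341, 341, 342, 341]  (not all equal)
t=20: [305, 303, 305, 304, 305, 303, 304]  (not all equal)
t=21: [343, 344, 343, 344, 343, 344, 344]  (not all equal)
t=22: [301, 301, 301, 301, 302, 301, 301]  (not all equal)
t=23: [346, 346, 346, 346, 346, 346, 346]  (all equal)

Answer: 23
Key observation: Synchronization is absorbing here: once all nodes are equal they stay equal, and step 23 is the first all-equal step.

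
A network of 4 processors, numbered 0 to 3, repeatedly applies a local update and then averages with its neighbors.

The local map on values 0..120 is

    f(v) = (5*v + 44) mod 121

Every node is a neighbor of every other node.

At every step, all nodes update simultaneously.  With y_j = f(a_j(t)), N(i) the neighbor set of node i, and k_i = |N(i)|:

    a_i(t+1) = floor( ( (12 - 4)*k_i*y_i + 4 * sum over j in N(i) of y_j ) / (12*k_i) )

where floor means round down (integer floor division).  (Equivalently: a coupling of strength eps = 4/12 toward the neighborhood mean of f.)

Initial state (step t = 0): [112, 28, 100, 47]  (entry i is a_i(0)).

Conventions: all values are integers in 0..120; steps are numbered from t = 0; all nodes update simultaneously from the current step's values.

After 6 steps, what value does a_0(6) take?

Simulating step by step:
t=0: [112, 28, 100, 47]
t=1: [97, 66, 64, 51]
t=2: [37, 18, 13, 44]
t=3: [88, 35, 88, 40]
t=4: [11, 65, 11, 12]
t=5: [89, 37, 89, 92]
t=6: [18, 75, 18, 26]

Answer: a_0(6) = 18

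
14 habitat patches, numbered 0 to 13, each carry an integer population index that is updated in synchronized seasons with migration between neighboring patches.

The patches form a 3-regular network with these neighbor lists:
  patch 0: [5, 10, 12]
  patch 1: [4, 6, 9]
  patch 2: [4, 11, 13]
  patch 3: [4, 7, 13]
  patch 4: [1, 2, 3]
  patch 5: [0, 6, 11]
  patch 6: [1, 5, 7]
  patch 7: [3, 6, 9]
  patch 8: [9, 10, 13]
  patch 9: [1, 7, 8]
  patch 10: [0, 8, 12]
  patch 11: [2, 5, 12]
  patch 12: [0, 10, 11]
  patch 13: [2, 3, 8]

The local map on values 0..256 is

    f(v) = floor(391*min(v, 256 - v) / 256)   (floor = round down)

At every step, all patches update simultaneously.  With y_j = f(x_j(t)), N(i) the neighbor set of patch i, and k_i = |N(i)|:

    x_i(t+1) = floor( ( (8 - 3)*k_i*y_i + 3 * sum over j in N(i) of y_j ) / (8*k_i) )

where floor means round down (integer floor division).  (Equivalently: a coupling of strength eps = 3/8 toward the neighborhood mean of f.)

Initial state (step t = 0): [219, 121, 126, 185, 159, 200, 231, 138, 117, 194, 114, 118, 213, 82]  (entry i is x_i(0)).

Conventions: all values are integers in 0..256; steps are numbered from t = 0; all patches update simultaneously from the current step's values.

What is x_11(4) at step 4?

Answer: x_11(4) = 123

Derivation:
t=0: [219, 121, 126, 185, 159, 200, 231, 138, 117, 194, 114, 118, 213, 82]
t=1: [75, 150, 176, 124, 153, 87, 79, 142, 160, 126, 146, 155, 91, 137]
t=2: [126, 159, 137, 182, 157, 131, 133, 171, 158, 180, 154, 145, 140, 170]
t=3: [185, 149, 169, 122, 149, 187, 175, 132, 143, 125, 161, 174, 175, 137]
t=4: [114, 161, 141, 182, 162, 110, 134, 180, 172, 184, 141, 123, 124, 174]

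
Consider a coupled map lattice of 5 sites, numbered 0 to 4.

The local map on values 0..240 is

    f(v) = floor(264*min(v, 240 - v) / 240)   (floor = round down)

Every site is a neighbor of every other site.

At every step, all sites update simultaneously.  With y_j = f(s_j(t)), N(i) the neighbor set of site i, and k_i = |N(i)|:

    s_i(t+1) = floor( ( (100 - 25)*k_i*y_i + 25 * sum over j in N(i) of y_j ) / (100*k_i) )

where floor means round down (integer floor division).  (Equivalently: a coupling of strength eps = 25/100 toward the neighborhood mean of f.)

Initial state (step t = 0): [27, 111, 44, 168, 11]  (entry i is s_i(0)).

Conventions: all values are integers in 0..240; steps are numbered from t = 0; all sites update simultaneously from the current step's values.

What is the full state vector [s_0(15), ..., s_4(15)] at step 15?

Answer: [126, 126, 126, 126, 126]

Derivation:
t=0: [27, 111, 44, 168, 11]
t=1: [38, 102, 51, 72, 26]
t=2: [47, 96, 58, 74, 39]
t=3: [56, 93, 64, 77, 50]
t=4: [65, 93, 71, 81, 61]
t=5: [74, 95, 79, 86, 71]
t=6: [83, 99, 86, 92, 81]
t=7: [92, 104, 94, 99, 91]
t=8: [102, 111, 103, 107, 101]
t=9: [112, 119, 113, 116, 112]
t=10: [123, 128, 124, 126, 123]
t=11: [127, 124, 126, 125, 127]
t=12: [124, 126, 125, 125, 124]
t=13: [126, 125, 126, 126, 126]
t=14: [125, 125, 125, 125, 125]
t=15: [126, 126, 126, 126, 126]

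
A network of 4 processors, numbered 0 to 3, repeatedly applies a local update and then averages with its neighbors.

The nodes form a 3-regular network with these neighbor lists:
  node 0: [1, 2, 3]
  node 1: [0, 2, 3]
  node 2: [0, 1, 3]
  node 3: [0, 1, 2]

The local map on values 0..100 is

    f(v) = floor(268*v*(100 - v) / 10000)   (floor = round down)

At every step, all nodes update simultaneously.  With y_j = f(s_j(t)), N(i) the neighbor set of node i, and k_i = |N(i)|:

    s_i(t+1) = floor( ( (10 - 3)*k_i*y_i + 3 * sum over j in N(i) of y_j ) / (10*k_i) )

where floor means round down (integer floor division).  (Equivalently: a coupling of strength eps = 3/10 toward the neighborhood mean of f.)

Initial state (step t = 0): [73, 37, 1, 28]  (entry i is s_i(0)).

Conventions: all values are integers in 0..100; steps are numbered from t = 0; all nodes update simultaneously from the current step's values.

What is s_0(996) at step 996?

Answer: s_0(996) = 62
Key observation: The state at step 5, [63, 63, 63, 63], reappears at step 7: the system is in a cycle of period 2 from step 5 on.  Therefore the state at step 996 equals the state at step 5 + ((996 - 5) mod 2) = 6, which is [62, 62, 62, 62].

Derivation:
t=0: [73, 37, 1, 28]
t=1: [48, 54, 18, 49]
t=2: [63, 63, 47, 63]
t=3: [62, 62, 64, 62]
t=4: [62, 62, 61, 62]
t=5: [63, 63, 63, 63]
t=6: [62, 62, 62, 62]
t=7: [63, 63, 63, 63]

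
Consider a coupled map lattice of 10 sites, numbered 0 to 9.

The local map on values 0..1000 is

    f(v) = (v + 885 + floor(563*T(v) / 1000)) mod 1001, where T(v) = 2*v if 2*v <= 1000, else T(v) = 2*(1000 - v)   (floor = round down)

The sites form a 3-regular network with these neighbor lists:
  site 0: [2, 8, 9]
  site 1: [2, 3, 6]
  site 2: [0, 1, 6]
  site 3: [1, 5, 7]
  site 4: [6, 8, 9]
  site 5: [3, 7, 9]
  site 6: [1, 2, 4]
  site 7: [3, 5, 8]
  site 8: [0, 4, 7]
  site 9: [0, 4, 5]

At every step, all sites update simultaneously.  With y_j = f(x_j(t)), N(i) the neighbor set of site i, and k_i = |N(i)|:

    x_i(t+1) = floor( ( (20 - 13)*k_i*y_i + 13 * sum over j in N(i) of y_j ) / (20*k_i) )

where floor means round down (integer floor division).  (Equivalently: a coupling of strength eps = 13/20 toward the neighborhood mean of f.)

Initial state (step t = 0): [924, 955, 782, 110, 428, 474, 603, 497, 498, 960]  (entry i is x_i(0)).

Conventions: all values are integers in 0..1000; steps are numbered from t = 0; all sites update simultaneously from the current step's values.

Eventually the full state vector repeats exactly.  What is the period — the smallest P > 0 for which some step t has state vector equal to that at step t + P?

Answer: 2
Key observation: The state at step 4, [897, 897, 897, 897, 897, 897, 897, 897, 897, 897], reappears at step 6 — and no state repeats earlier — so the cycle the system enters has period 2.

Derivation:
t=0: [924, 955, 782, 110, 428, 474, 603, 497, 498, 960]
t=1: [906, 736, 907, 630, 876, 733, 888, 751, 898, 869]
t=2: [896, 910, 900, 921, 898, 915, 901, 914, 900, 902]
t=3: [896, 895, 896, 893, 896, 894, 895, 894, 895, 895]
t=4: [897, 897, 897, 897, 897, 897, 897, 897, 897, 897]
t=5: [896, 896, 896, 896, 896, 896, 896, 896, 896, 896]
t=6: [897, 897, 897, 897, 897, 897, 897, 897, 897, 897]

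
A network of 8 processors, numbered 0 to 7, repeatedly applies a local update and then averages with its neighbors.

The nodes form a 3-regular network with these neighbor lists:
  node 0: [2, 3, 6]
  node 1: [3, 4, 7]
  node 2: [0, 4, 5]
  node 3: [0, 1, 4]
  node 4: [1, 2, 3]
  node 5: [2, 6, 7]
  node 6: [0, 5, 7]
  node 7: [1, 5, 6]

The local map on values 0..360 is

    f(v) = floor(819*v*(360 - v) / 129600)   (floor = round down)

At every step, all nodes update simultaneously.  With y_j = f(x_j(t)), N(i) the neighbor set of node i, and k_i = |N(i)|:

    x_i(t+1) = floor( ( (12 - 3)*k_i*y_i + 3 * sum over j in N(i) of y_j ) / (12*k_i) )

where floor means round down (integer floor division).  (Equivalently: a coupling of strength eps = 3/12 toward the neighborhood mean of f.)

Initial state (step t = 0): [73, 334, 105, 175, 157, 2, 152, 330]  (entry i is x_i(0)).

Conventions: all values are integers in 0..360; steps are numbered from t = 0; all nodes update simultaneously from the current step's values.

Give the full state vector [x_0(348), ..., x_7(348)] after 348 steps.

Answer: [201, 201, 201, 201, 201, 201, 201, 201]
Key observation: The state at step 5, [201, 201, 201, 201, 201, 201, 201, 201], reappears at step 6: the system is in a cycle of period 1 from step 5 on.  Therefore the state at step 348 equals the state at step 5 + ((348 - 5) mod 1) = 5, which is [201, 201, 201, 201, 201, 201, 201, 201].

Derivation:
t=0: [73, 334, 105, 175, 157, 2, 152, 330]
t=1: [146, 79, 154, 185, 186, 38, 165, 67]
t=2: [198, 149, 189, 198, 198, 101, 185, 128]
t=3: [202, 197, 200, 201, 201, 173, 199, 187]
t=4: [201, 202, 202, 201, 201, 203, 202, 203]
t=5: [201, 201, 201, 201, 201, 201, 201, 201]
t=6: [201, 201, 201, 201, 201, 201, 201, 201]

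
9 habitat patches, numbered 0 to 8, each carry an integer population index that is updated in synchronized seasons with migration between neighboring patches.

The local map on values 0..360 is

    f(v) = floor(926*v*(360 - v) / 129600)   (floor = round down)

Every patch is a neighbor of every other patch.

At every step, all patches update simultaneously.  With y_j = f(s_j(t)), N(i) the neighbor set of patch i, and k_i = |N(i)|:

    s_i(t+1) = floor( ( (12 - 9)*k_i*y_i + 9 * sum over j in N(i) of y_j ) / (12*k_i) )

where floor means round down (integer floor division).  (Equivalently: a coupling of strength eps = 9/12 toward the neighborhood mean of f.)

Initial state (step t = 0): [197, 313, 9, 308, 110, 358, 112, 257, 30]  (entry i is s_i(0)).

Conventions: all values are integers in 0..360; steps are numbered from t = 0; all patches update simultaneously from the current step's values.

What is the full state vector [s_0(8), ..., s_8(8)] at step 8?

Answer: [220, 220, 220, 220, 220, 220, 220, 220, 220]

Derivation:
t=0: [197, 313, 9, 308, 110, 358, 112, 257, 30]
t=1: [141, 122, 109, 123, 136, 106, 136, 135, 116]
t=2: [210, 208, 206, 208, 209, 205, 209, 209, 207]
t=3: [225, 225, 225, 225, 225, 225, 225, 225, 225]
t=4: [217, 217, 217, 217, 217, 217, 217, 217, 217]
t=5: [221, 221, 221, 221, 221, 221, 221, 221, 221]
t=6: [219, 219, 219, 219, 219, 219, 219, 219, 219]
t=7: [220, 220, 220, 220, 220, 220, 220, 220, 220]
t=8: [220, 220, 220, 220, 220, 220, 220, 220, 220]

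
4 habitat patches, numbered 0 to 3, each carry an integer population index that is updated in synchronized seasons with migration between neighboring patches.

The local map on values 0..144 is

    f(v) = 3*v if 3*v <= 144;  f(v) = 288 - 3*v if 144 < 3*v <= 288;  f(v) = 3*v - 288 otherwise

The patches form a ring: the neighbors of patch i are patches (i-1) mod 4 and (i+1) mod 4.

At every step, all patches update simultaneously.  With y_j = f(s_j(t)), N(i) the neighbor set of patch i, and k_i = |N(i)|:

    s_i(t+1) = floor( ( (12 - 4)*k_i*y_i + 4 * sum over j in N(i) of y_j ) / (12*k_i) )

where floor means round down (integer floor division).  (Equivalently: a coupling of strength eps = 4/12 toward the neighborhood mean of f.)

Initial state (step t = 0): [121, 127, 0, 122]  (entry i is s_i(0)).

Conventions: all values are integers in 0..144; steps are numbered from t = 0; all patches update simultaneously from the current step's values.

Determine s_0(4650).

Simulating step by step:
t=0: [121, 127, 0, 122]
t=1: [78, 74, 28, 64]
t=2: [63, 67, 83, 87]
t=3: [85, 81, 45, 41]
t=4: [50, 58, 118, 110]
t=5: [118, 110, 70, 62]
t=6: [68, 52, 76, 92]
t=7: [80, 112, 64, 32]
t=8: [56, 56, 88, 88]
t=9: [104, 104, 40, 40]
t=10: [40, 40, 104, 104]
t=11: [104, 104, 40, 40]

Answer: s_0(4650) = 40
Key observation: The state at step 9, [104, 104, 40, 40], reappears at step 11: the system is in a cycle of period 2 from step 9 on.  Therefore the state at step 4650 equals the state at step 9 + ((4650 - 9) mod 2) = 10, which is [40, 40, 104, 104].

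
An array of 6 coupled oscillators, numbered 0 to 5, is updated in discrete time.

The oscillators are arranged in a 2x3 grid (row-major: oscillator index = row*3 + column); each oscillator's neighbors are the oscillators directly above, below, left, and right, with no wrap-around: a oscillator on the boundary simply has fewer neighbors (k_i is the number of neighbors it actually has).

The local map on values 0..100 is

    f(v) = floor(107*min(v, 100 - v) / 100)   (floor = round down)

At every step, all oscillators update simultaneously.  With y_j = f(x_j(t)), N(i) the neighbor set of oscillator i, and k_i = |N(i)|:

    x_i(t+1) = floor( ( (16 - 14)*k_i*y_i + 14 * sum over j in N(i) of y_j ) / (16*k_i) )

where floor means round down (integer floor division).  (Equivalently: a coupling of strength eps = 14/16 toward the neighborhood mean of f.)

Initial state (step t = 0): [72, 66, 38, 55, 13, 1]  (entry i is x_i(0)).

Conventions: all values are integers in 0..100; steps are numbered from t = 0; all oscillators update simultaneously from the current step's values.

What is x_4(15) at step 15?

Simulating step by step:
t=0: [72, 66, 38, 55, 13, 1]
t=1: [40, 28, 21, 24, 26, 23]
t=2: [28, 30, 25, 33, 26, 24]
t=3: [32, 27, 28, 28, 30, 26]
t=4: [29, 31, 27, 32, 28, 30]
t=5: [33, 29, 31, 30, 32, 28]
t=6: [31, 33, 30, 34, 31, 32]
t=7: [35, 32, 34, 33, 34, 32]
t=8: [34, 36, 34, 36, 34, 35]
t=9: [37, 36, 37, 36, 37, 36]
t=10: [38, 38, 38, 38, 38, 38]
t=11: [40, 40, 40, 40, 40, 40]
t=12: [42, 42, 42, 42, 42, 42]
t=13: [44, 44, 44, 44, 44, 44]
t=14: [47, 47, 47, 47, 47, 47]
t=15: [50, 50, 50, 50, 50, 50]

Answer: x_4(15) = 50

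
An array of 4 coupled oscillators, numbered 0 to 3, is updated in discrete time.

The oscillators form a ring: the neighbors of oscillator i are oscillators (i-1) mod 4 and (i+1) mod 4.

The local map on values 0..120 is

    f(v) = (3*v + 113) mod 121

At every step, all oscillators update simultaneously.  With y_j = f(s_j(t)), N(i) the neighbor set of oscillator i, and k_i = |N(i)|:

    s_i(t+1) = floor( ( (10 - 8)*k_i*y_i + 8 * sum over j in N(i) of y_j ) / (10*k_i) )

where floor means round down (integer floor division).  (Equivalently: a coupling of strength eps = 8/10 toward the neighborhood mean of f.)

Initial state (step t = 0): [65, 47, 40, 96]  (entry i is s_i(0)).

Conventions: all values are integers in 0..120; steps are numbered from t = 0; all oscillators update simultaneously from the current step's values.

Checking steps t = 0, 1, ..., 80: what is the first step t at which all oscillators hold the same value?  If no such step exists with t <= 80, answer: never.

Answer: 11
Key observation: Synchronization is absorbing here: once all oscillators are equal they stay equal, and step 11 is the first all-equal step.

Derivation:
t=0: [65, 47, 40, 96]  (not all equal)
t=1: [33, 73, 42, 78]  (not all equal)
t=2: [96, 101, 101, 104]  (not all equal)
t=3: [53, 47, 56, 48]  (not all equal)
t=4: [16, 30, 18, 30]  (not all equal)
t=5: [73, 50, 74, 50]  (not all equal)
t=6: [34, 77, 35, 77]  (not all equal)
t=7: [100, 96, 101, 96]  (not all equal)
t=8: [40, 48, 41, 48]  (not all equal)
t=9: [34, 93, 35, 93]  (not all equal)
t=10: [42, 82, 42, 82]  (not all equal)
t=11: [117, 117, 117, 117]  (all equal)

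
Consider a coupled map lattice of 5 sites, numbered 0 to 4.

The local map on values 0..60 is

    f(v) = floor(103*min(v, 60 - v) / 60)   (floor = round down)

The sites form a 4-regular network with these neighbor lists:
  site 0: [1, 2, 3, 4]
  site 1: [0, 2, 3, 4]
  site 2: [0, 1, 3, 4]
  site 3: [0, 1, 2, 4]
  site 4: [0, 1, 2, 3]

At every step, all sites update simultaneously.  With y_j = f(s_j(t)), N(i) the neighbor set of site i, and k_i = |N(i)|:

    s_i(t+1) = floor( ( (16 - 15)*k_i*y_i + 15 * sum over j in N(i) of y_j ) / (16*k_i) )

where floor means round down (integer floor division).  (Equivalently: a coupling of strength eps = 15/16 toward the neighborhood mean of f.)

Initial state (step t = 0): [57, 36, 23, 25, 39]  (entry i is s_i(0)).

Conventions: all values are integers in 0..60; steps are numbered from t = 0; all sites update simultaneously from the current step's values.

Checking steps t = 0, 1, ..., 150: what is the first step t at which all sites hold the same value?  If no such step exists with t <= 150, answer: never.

Simulating step by step:
t=0: [57, 36, 23, 25, 39]  (not all equal)
t=1: [37, 31, 31, 30, 32]  (not all equal)
t=2: [48, 46, 46, 46, 47]  (not all equal)
t=3: [23, 22, 22, 22, 22]  (not all equal)
t=4: [37, 37, 37, 37, 37]  (all equal)

Answer: 4
Key observation: Synchronization is absorbing here: once all sites are equal they stay equal, and step 4 is the first all-equal step.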